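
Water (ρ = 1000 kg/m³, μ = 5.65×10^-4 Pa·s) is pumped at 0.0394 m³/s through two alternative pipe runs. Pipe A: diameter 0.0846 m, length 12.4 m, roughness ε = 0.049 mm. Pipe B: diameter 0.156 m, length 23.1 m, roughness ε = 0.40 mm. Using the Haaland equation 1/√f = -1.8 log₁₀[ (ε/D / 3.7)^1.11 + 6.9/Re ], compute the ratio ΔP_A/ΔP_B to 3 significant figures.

ΔP_A/ΔP_B ≈ 7.98

Pipe A: V = Q/A = 0.0394/0.005621 = 7.009 m/s; Re = 1.05e+06; ε/D = 0.000579; Haaland → f = 0.01768; ΔP_A = f(L/D)(ρV²/2) = 6.364e+04 Pa.
Pipe B: V = Q/A = 0.0394/0.01911 = 2.061 m/s; Re = 5.692e+05; ε/D = 0.00256; Haaland → f = 0.02534; ΔP_B = f(L/D)(ρV²/2) = 7971 Pa.
ΔP_A/ΔP_B = 6.364e+04/7971 = 7.98.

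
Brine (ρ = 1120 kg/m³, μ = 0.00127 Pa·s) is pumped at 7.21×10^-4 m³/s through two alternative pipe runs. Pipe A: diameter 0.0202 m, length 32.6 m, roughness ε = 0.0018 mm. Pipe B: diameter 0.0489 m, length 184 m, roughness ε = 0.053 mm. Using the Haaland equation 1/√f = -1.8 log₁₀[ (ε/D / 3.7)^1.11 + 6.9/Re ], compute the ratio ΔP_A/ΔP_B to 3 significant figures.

ΔP_A/ΔP_B ≈ 11.2

Pipe A: V = Q/A = 0.000721/0.0003205 = 2.25 m/s; Re = 4.008e+04; ε/D = 8.91e-05; Haaland → f = 0.022; ΔP_A = f(L/D)(ρV²/2) = 1.006e+05 Pa.
Pipe B: V = Q/A = 0.000721/0.001878 = 0.3839 m/s; Re = 1.656e+04; ε/D = 0.00108; Haaland → f = 0.02886; ΔP_B = f(L/D)(ρV²/2) = 8962 Pa.
ΔP_A/ΔP_B = 1.006e+05/8962 = 11.2.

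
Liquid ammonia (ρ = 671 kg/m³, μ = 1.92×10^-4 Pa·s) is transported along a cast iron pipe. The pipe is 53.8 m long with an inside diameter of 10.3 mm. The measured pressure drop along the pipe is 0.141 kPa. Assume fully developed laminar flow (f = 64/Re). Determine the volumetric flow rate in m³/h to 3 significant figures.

For laminar flow, f = 64/Re with Re = ρVD/μ, so Darcy-Weisbach reduces to ΔP = 32μLV/D². Solving for V: V = ΔP·D²/(32μL) = 141·(0.0103)²/(32·0.000192·53.8) = 0.04525 m/s.
Check: Re = ρVD/μ = 671·0.04525·0.0103/0.000192 = 1629 < 2300, so the laminar assumption holds.
Q = V·A = 0.04525·(π/4·0.0103²) = 3.771e-06 m³/s = 0.0136 m³/h.

Q ≈ 0.0136 m³/h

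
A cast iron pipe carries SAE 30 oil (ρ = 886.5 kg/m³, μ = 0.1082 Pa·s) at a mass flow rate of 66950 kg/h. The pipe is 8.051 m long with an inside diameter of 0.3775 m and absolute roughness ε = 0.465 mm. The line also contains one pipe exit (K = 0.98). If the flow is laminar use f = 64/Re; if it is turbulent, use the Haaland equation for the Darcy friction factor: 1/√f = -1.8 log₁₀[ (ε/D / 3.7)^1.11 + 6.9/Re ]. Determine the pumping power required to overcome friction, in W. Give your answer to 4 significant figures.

P ≈ 1.089 W

ṁ = 66950 kg/h = 66950/3600 = 18.6 kg/s.
A = πD²/4 = π(0.3775)²/4 = 0.1119 m²; mean velocity V = ṁ/(ρA) = 18.6/(886.5 · 0.1119) = 0.1874 m/s.
Reynolds number Re = ρVD/μ = 886.5 · 0.1874 · 0.3775 / 0.108 = 579.7.
Re < 2300 → laminar flow, so f = 64/Re = 64/579.7 = 0.1104 (the turbulent correlation is not needed).
Total minor-loss coefficient ΣK = 1·0.98 = 0.98.
ΔP = [f·L/D + ΣK]·(ρV²/2) = [0.1104·8.051/0.3775 + 0.98]·(886.5·0.1874²/2) = [2.355 + 0.98]·15.57 = 51.92 Pa.
Q = ṁ/ρ = 18.6/886.5 = 0.02098 m³/s.
Pumping power P = QΔP = 0.02098·51.92 = 1.0893 W = 1.089 W.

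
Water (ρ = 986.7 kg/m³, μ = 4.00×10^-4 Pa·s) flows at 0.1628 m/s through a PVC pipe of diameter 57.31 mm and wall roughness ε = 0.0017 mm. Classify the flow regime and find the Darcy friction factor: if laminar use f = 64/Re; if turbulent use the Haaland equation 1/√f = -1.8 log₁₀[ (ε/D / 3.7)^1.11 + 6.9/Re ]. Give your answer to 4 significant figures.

f ≈ 0.02491

Re = ρVD/μ = 986.7·0.1628·0.05731/0.0004 = 2.301e+04.
Re > 4000 → turbulent. ε/D = 1.7e-06/0.05731 = 2.97e-05; Haaland: 1/√f = -1.8 log₁₀[2.21e-06 + 0.0003] = 6.336, so f = 0.02491.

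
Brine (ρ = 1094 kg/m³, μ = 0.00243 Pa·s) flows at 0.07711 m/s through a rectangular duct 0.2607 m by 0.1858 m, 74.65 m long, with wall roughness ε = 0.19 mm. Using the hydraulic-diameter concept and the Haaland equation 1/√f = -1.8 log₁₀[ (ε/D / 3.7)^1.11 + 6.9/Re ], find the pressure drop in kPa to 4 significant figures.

Hydraulic diameter D_h = 4A/P = 4·(0.2607·0.1858)/(2·(0.2607+0.1858)) = 0.1938/0.893 = 0.217 m.
Re = ρVD_h/μ = 1094·0.07711·0.217/0.00243 = 7532.
ε/D_h = 0.00019/0.217 = 0.000876; Haaland gives 1/√f = -1.8 log₁₀[9.45e-05+0.000916] = 5.392, so f = 0.0344.
ΔP = f(L/D_h)(ρV²/2) = 0.0344·74.65/0.217·3.252 = 38.49 Pa.
ΔP = 0.03849 kPa.

ΔP ≈ 0.03849 kPa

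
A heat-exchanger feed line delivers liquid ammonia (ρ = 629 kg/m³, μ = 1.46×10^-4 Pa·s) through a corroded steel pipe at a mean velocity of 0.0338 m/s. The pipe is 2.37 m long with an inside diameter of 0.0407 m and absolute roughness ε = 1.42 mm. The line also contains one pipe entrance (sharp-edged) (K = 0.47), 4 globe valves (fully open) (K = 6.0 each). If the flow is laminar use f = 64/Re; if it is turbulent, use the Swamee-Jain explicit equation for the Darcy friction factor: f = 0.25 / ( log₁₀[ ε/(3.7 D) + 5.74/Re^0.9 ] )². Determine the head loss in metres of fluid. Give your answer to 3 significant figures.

Reynolds number Re = ρVD/μ = 629 · 0.0338 · 0.0407 / 0.000146 = 5927.
Re > 4000 → turbulent. Relative roughness ε/D = 0.00142/0.0407 = 0.0349. Swamee-Jain: f = 0.25/(log₁₀[0.0349/3.7 + 5.74/5927^0.9])² = 0.25/(log₁₀[0.00943 + 0.00231])² = 0.25/(-1.93)² = 0.06709.
Total minor-loss coefficient ΣK = 1·0.47 + 4·6 = 24.5.
ΔP = [f·L/D + ΣK]·(ρV²/2) = [0.06709·2.37/0.0407 + 24.5]·(629·0.0338²/2) = [3.907 + 24.5]·0.3593 = 10.2 Pa.
Head loss h_f = ΔP/(ρg) = 10.2/(629·9.81) = 0.00165 m.

h_f ≈ 0.00165 m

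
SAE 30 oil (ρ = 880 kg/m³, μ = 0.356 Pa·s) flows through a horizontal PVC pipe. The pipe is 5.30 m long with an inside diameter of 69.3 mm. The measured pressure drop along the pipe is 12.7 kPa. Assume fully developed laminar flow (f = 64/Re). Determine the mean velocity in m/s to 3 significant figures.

For laminar flow, f = 64/Re with Re = ρVD/μ, so Darcy-Weisbach reduces to ΔP = 32μLV/D². Solving for V: V = ΔP·D²/(32μL) = 1.27e+04·(0.0693)²/(32·0.356·5.3) = 1.01 m/s.
Check: Re = ρVD/μ = 880·1.01·0.0693/0.356 = 173 < 2300, so the laminar assumption holds.

V ≈ 1.01 m/s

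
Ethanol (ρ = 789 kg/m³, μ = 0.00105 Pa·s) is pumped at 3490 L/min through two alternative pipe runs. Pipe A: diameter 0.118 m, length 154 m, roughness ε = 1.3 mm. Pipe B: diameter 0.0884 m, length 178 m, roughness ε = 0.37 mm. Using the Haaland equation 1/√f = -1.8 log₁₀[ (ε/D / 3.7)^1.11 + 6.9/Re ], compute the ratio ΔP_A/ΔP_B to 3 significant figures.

Pipe A: V = Q/A = 0.05817/0.01094 = 5.319 m/s; Re = 4.716e+05; ε/D = 0.011; Haaland → f = 0.03937; ΔP_A = f(L/D)(ρV²/2) = 5.734e+05 Pa.
Pipe B: V = Q/A = 0.05817/0.006138 = 9.477 m/s; Re = 6.295e+05; ε/D = 0.00419; Haaland → f = 0.02901; ΔP_B = f(L/D)(ρV²/2) = 2.07e+06 Pa.
ΔP_A/ΔP_B = 5.734e+05/2.07e+06 = 0.277.

ΔP_A/ΔP_B ≈ 0.277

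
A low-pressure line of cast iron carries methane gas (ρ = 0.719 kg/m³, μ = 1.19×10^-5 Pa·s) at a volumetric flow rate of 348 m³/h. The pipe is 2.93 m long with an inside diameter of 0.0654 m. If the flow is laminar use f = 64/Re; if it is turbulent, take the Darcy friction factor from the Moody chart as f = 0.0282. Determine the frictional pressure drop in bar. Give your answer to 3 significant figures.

ΔP ≈ 0.00376 bar

Q = 348 m³/h = 348/3600 = 0.09667 m³/s.
Cross-sectional area A = πD²/4 = π(0.0654)²/4 = 0.003359 m²; mean velocity V = Q/A = 0.09667/0.003359 = 28.78 m/s.
Reynolds number Re = ρVD/μ = 0.719 · 28.78 · 0.0654 / 1.19e-05 = 1.137e+05.
Re > 4000 → turbulent; use the Moody-chart value f = 0.0282.
Darcy-Weisbach: ΔP = f(L/D)(ρV²/2) = 0.0282·(2.93/0.0654)·(0.719·28.78²/2) = 0.0282·44.8·297.7 = 376.1 Pa.
ΔP = 376.1 Pa = 0.00376 bar.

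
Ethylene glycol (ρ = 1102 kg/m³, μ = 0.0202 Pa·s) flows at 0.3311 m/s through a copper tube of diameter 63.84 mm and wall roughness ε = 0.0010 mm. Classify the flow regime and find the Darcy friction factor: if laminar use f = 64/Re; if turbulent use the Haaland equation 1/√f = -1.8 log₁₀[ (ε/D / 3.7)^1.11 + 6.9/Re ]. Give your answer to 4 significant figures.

Re = ρVD/μ = 1102·0.3311·0.06384/0.0202 = 1153.
Re < 2300 → laminar, so f = 64/Re = 0.0555 (roughness is irrelevant in laminar flow).

f ≈ 0.05550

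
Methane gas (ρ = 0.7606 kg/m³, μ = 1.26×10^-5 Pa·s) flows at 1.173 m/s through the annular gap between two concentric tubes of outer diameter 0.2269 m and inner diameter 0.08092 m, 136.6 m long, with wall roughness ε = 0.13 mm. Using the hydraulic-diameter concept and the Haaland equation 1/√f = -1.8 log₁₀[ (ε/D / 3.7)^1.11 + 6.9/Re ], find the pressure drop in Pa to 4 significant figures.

Hydraulic diameter D_h = 4A/P = D_o - D_i = 0.2269 - 0.08092 = 0.146 m.
Re = ρVD_h/μ = 0.7606·1.173·0.146/1.26e-05 = 1.034e+04.
ε/D_h = 0.00013/0.146 = 0.000891; Haaland gives 1/√f = -1.8 log₁₀[9.63e-05+0.000668] = 5.611, so f = 0.03177.
ΔP = f(L/D_h)(ρV²/2) = 0.03177·136.6/0.146·0.5233 = 15.55 Pa.

ΔP ≈ 15.55 Pa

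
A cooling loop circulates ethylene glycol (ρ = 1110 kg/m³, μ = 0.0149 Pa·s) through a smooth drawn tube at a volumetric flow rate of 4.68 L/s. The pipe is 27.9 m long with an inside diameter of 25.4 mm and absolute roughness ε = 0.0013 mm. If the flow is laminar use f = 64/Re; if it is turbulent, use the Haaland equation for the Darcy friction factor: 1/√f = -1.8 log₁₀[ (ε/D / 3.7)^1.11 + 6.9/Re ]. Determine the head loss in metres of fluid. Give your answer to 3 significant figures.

h_f ≈ 128 m

Q = 4.68 L/s = 4.68/1000 = 0.00468 m³/s.
Cross-sectional area A = πD²/4 = π(0.0254)²/4 = 0.0005067 m²; mean velocity V = Q/A = 0.00468/0.0005067 = 9.236 m/s.
Reynolds number Re = ρVD/μ = 1110 · 9.236 · 0.0254 / 0.0149 = 1.748e+04.
Re > 4000 → turbulent. Relative roughness ε/D = 1.3e-06/0.0254 = 5.12e-05. Haaland: 1/√f = -1.8 log₁₀[(5.12e-05/3.7)^1.11 + 6.9/1.748e+04] = -1.8 log₁₀[4.04e-06 + 0.000395] = 6.119, so f = 0.02671.
Darcy-Weisbach: ΔP = f(L/D)(ρV²/2) = 0.02671·(27.9/0.0254)·(1110·9.236²/2) = 0.02671·1098·4.734e+04 = 1.389e+06 Pa.
Head loss h_f = ΔP/(ρg) = 1.389e+06/(1110·9.81) = 128 m.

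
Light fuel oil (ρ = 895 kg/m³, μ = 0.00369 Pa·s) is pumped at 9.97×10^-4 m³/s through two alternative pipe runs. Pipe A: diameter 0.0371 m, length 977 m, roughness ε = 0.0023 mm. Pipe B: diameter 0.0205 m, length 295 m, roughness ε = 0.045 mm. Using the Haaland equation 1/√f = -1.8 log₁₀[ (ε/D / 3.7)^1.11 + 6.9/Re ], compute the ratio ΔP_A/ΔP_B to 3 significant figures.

Pipe A: V = Q/A = 0.000997/0.001081 = 0.9223 m/s; Re = 8299; ε/D = 6.2e-05; Haaland → f = 0.03259; ΔP_A = f(L/D)(ρV²/2) = 3.266e+05 Pa.
Pipe B: V = Q/A = 0.000997/0.0003301 = 3.021 m/s; Re = 1.502e+04; ε/D = 0.0022; Haaland → f = 0.03127; ΔP_B = f(L/D)(ρV²/2) = 1.837e+06 Pa.
ΔP_A/ΔP_B = 3.266e+05/1.837e+06 = 0.178.

ΔP_A/ΔP_B ≈ 0.178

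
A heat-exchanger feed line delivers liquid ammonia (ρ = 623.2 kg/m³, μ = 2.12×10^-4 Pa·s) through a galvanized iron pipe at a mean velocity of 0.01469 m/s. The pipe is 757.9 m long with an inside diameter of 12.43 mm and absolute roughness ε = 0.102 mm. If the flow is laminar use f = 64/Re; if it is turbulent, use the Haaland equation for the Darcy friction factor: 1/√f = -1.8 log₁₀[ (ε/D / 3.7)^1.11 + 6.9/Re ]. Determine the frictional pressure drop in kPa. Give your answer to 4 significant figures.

Reynolds number Re = ρVD/μ = 623.2 · 0.01469 · 0.01243 / 0.000212 = 536.8.
Re < 2300 → laminar flow, so f = 64/Re = 64/536.8 = 0.1192 (the turbulent correlation is not needed).
Darcy-Weisbach: ΔP = f(L/D)(ρV²/2) = 0.1192·(757.9/0.01243)·(623.2·0.01469²/2) = 0.1192·6.097e+04·0.06724 = 488.9 Pa.
ΔP = 488.9 Pa = 0.4889 kPa.

ΔP ≈ 0.4889 kPa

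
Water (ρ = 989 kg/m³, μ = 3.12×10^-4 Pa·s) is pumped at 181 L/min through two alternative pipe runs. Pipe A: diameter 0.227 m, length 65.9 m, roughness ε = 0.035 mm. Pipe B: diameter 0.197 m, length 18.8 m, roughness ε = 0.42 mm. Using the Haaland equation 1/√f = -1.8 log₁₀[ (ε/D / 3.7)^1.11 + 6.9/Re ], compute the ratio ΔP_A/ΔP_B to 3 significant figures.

ΔP_A/ΔP_B ≈ 1.38

Pipe A: V = Q/A = 0.003017/0.04047 = 0.07454 m/s; Re = 5.364e+04; ε/D = 0.000154; Haaland → f = 0.02086; ΔP_A = f(L/D)(ρV²/2) = 16.64 Pa.
Pipe B: V = Q/A = 0.003017/0.03048 = 0.09897 m/s; Re = 6.18e+04; ε/D = 0.00213; Haaland → f = 0.02612; ΔP_B = f(L/D)(ρV²/2) = 12.07 Pa.
ΔP_A/ΔP_B = 16.64/12.07 = 1.38.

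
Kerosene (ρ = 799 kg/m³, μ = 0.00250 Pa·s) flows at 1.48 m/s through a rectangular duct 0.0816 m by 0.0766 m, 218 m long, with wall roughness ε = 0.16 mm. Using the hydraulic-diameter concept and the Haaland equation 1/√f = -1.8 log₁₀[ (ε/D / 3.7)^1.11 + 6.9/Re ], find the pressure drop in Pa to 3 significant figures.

Hydraulic diameter D_h = 4A/P = 4·(0.0816·0.0766)/(2·(0.0816+0.0766)) = 0.025/0.3164 = 0.07902 m.
Re = ρVD_h/μ = 799·1.48·0.07902/0.0025 = 3.738e+04.
ε/D_h = 0.00016/0.07902 = 0.00202; Haaland gives 1/√f = -1.8 log₁₀[0.00024+0.000185] = 6.07, so f = 0.02714.
ΔP = f(L/D_h)(ρV²/2) = 0.02714·218/0.07902·875.1 = 6.551e+04 Pa.

ΔP ≈ 65500 Pa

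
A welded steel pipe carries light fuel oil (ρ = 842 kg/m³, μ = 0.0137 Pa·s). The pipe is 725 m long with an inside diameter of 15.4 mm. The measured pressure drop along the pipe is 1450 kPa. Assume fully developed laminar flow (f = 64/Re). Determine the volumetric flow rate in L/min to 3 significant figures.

For laminar flow, f = 64/Re with Re = ρVD/μ, so Darcy-Weisbach reduces to ΔP = 32μLV/D². Solving for V: V = ΔP·D²/(32μL) = 1.45e+06·(0.0154)²/(32·0.0137·725) = 1.082 m/s.
Check: Re = ρVD/μ = 842·1.082·0.0154/0.0137 = 1024 < 2300, so the laminar assumption holds.
Q = V·A = 1.082·(π/4·0.0154²) = 0.0002015 m³/s = 12.1 L/min.

Q ≈ 12.1 L/min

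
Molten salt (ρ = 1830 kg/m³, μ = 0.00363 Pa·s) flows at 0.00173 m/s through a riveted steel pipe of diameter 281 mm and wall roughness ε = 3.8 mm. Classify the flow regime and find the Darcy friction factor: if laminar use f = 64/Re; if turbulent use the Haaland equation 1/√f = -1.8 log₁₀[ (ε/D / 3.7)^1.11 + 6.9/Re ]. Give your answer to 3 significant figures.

Re = ρVD/μ = 1830·0.00173·0.281/0.00363 = 245.1.
Re < 2300 → laminar, so f = 64/Re = 0.2611 (roughness is irrelevant in laminar flow).

f ≈ 0.261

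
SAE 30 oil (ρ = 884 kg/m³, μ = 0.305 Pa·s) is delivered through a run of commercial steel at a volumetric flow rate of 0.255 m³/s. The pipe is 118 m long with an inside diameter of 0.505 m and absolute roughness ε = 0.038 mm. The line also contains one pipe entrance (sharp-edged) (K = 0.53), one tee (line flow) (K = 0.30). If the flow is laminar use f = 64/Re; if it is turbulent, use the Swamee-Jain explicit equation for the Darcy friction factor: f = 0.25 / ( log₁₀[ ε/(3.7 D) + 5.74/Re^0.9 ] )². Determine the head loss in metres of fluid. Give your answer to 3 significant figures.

Cross-sectional area A = πD²/4 = π(0.505)²/4 = 0.2003 m²; mean velocity V = Q/A = 0.255/0.2003 = 1.273 m/s.
Reynolds number Re = ρVD/μ = 884 · 1.273 · 0.505 / 0.305 = 1863.
Re < 2300 → laminar flow, so f = 64/Re = 64/1863 = 0.03435 (the turbulent correlation is not needed).
Total minor-loss coefficient ΣK = 1·0.53 + 1·0.3 = 0.83.
ΔP = [f·L/D + ΣK]·(ρV²/2) = [0.03435·118/0.505 + 0.83]·(884·1.273²/2) = [8.025 + 0.83]·716.4 = 6344 Pa.
Head loss h_f = ΔP/(ρg) = 6344/(884·9.81) = 0.732 m.

h_f ≈ 0.732 m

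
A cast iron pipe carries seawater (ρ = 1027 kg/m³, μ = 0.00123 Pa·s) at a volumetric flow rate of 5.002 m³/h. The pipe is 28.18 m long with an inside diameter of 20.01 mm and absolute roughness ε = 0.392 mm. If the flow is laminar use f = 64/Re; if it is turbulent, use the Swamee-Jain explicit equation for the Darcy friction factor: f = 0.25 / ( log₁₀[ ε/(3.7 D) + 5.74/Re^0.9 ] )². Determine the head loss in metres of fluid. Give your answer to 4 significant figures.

Q = 5.002 m³/h = 5.002/3600 = 0.001389 m³/s.
Cross-sectional area A = πD²/4 = π(0.02001)²/4 = 0.0003145 m²; mean velocity V = Q/A = 0.001389/0.0003145 = 4.418 m/s.
Reynolds number Re = ρVD/μ = 1027 · 4.418 · 0.02001 / 0.00123 = 7.382e+04.
Re > 4000 → turbulent. Relative roughness ε/D = 0.000392/0.02001 = 0.0196. Swamee-Jain: f = 0.25/(log₁₀[0.0196/3.7 + 5.74/7.382e+04^0.9])² = 0.25/(log₁₀[0.00529 + 0.000239])² = 0.25/(-2.257)² = 0.04908.
Darcy-Weisbach: ΔP = f(L/D)(ρV²/2) = 0.04908·(28.18/0.02001)·(1027·4.418²/2) = 0.04908·1408·1.002e+04 = 6.928e+05 Pa.
Head loss h_f = ΔP/(ρg) = 6.928e+05/(1027·9.81) = 68.77 m.

h_f ≈ 68.77 m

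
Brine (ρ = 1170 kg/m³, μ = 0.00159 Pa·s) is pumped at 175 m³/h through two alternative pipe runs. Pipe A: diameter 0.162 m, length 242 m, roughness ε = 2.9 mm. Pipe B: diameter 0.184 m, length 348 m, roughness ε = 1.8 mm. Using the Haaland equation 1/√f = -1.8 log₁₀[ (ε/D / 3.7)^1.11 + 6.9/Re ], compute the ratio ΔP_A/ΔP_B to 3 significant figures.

Pipe A: V = Q/A = 0.04861/0.02061 = 2.358 m/s; Re = 2.811e+05; ε/D = 0.0179; Haaland → f = 0.04687; ΔP_A = f(L/D)(ρV²/2) = 2.278e+05 Pa.
Pipe B: V = Q/A = 0.04861/0.02659 = 1.828 m/s; Re = 2.475e+05; ε/D = 0.00978; Haaland → f = 0.03793; ΔP_B = f(L/D)(ρV²/2) = 1.403e+05 Pa.
ΔP_A/ΔP_B = 2.278e+05/1.403e+05 = 1.62.

ΔP_A/ΔP_B ≈ 1.62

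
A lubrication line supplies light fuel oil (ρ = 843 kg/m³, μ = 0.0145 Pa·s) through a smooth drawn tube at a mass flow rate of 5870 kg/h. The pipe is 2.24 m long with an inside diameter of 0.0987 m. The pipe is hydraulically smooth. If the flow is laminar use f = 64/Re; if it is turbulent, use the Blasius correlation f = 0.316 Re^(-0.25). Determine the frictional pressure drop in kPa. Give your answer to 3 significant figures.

ṁ = 5870 kg/h = 5870/3600 = 1.631 kg/s.
A = πD²/4 = π(0.0987)²/4 = 0.007651 m²; mean velocity V = ṁ/(ρA) = 1.631/(843 · 0.007651) = 0.2528 m/s.
Reynolds number Re = ρVD/μ = 843 · 0.2528 · 0.0987 / 0.0145 = 1451.
Re < 2300 → laminar flow, so f = 64/Re = 64/1451 = 0.04412 (the turbulent correlation is not needed).
Darcy-Weisbach: ΔP = f(L/D)(ρV²/2) = 0.04412·(2.24/0.0987)·(843·0.2528²/2) = 0.04412·22.7·26.94 = 26.97 Pa.
ΔP = 26.97 Pa = 0.0270 kPa.

ΔP ≈ 0.0270 kPa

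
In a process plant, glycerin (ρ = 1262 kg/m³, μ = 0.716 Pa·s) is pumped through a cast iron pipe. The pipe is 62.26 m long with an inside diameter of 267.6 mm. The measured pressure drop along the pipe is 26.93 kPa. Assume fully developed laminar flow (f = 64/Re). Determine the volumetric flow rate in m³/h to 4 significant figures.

For laminar flow, f = 64/Re with Re = ρVD/μ, so Darcy-Weisbach reduces to ΔP = 32μLV/D². Solving for V: V = ΔP·D²/(32μL) = 2.693e+04·(0.2676)²/(32·0.716·62.26) = 1.352 m/s.
Check: Re = ρVD/μ = 1262·1.352·0.2676/0.716 = 637.6 < 2300, so the laminar assumption holds.
Q = V·A = 1.352·(π/4·0.2676²) = 0.07603 m³/s = 273.7 m³/h.

Q ≈ 273.7 m³/h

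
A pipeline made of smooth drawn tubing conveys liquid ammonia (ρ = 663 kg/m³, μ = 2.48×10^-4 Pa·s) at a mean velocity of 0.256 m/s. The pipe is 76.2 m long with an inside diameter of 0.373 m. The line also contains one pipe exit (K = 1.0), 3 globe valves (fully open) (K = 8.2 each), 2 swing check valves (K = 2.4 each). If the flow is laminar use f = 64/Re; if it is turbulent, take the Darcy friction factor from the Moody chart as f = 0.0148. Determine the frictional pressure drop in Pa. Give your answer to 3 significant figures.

ΔP ≈ 726 Pa

Reynolds number Re = ρVD/μ = 663 · 0.256 · 0.373 / 0.000248 = 2.553e+05.
Re > 4000 → turbulent; use the Moody-chart value f = 0.0148.
Total minor-loss coefficient ΣK = 1·1 + 3·8.2 + 2·2.4 = 30.4.
ΔP = [f·L/D + ΣK]·(ρV²/2) = [0.0148·76.2/0.373 + 30.4]·(663·0.256²/2) = [3.023 + 30.4]·21.73 = 726.1 Pa.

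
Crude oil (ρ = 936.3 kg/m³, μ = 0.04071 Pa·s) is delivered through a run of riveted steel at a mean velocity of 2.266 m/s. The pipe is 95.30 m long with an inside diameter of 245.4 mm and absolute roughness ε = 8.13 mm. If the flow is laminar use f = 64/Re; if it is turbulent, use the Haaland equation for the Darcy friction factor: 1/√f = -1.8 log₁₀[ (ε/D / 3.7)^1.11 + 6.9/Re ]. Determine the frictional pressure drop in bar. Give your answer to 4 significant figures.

ΔP ≈ 0.5787 bar

Reynolds number Re = ρVD/μ = 936.3 · 2.266 · 0.2454 / 0.0407 = 1.279e+04.
Re > 4000 → turbulent. Relative roughness ε/D = 0.00813/0.2454 = 0.0331. Haaland: 1/√f = -1.8 log₁₀[(0.0331/3.7)^1.11 + 6.9/1.279e+04] = -1.8 log₁₀[0.00533 + 0.00054] = 4.017, so f = 0.06199.
Darcy-Weisbach: ΔP = f(L/D)(ρV²/2) = 0.06199·(95.3/0.2454)·(936.3·2.266²/2) = 0.06199·388.3·2404 = 5.787e+04 Pa.
ΔP = 5.787e+04 Pa = 0.5787 bar.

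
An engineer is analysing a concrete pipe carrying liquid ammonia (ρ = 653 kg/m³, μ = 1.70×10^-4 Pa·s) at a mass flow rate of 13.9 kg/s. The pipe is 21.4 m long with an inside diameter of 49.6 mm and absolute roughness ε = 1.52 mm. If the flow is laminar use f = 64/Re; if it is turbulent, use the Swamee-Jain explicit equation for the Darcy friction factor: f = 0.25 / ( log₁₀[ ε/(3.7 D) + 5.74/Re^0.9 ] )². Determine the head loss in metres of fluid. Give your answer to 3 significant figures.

h_f ≈ 154 m

A = πD²/4 = π(0.0496)²/4 = 0.001932 m²; mean velocity V = ṁ/(ρA) = 13.9/(653 · 0.001932) = 11.02 m/s.
Reynolds number Re = ρVD/μ = 653 · 11.02 · 0.0496 / 0.00017 = 2.099e+06.
Re > 4000 → turbulent. Relative roughness ε/D = 0.00152/0.0496 = 0.0306. Swamee-Jain: f = 0.25/(log₁₀[0.0306/3.7 + 5.74/2.099e+06^0.9])² = 0.25/(log₁₀[0.00828 + 1.17e-05])² = 0.25/(-2.081)² = 0.05772.
Darcy-Weisbach: ΔP = f(L/D)(ρV²/2) = 0.05772·(21.4/0.0496)·(653·11.02²/2) = 0.05772·431.5·3.963e+04 = 9.868e+05 Pa.
Head loss h_f = ΔP/(ρg) = 9.868e+05/(653·9.81) = 154 m.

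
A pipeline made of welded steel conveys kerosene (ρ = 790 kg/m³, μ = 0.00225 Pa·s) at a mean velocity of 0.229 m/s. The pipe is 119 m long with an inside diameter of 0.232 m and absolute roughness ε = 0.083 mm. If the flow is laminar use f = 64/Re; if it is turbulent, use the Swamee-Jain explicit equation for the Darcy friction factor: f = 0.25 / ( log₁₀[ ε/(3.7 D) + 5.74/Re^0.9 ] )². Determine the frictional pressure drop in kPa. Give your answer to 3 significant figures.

ΔP ≈ 0.288 kPa

Reynolds number Re = ρVD/μ = 790 · 0.229 · 0.232 / 0.00225 = 1.865e+04.
Re > 4000 → turbulent. Relative roughness ε/D = 8.3e-05/0.232 = 0.000358. Swamee-Jain: f = 0.25/(log₁₀[0.000358/3.7 + 5.74/1.865e+04^0.9])² = 0.25/(log₁₀[9.67e-05 + 0.000823])² = 0.25/(-3.037)² = 0.02711.
Darcy-Weisbach: ΔP = f(L/D)(ρV²/2) = 0.02711·(119/0.232)·(790·0.229²/2) = 0.02711·512.9·20.71 = 288.1 Pa.
ΔP = 288.1 Pa = 0.288 kPa.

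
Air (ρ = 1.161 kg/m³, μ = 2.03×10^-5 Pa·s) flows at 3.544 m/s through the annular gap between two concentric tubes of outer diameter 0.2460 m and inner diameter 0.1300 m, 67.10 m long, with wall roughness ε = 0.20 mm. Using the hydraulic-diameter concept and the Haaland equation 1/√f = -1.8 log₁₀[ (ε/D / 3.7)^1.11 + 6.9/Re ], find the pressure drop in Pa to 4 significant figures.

ΔP ≈ 119.1 Pa

Hydraulic diameter D_h = 4A/P = D_o - D_i = 0.246 - 0.13 = 0.116 m.
Re = ρVD_h/μ = 1.161·3.544·0.116/2.03e-05 = 2.351e+04.
ε/D_h = 0.0002/0.116 = 0.00172; Haaland gives 1/√f = -1.8 log₁₀[0.0002+0.000293] = 5.952, so f = 0.02823.
ΔP = f(L/D_h)(ρV²/2) = 0.02823·67.1/0.116·7.291 = 119.1 Pa.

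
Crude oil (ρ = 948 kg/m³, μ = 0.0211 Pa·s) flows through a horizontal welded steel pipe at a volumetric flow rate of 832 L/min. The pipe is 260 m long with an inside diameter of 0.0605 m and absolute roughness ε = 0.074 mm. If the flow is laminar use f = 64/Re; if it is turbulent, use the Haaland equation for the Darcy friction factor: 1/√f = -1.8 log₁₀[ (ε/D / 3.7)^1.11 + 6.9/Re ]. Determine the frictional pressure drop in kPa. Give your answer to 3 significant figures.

ΔP ≈ 1450 kPa

Q = 832 L/min = 832/60000 = 0.01387 m³/s.
Cross-sectional area A = πD²/4 = π(0.0605)²/4 = 0.002875 m²; mean velocity V = Q/A = 0.01387/0.002875 = 4.824 m/s.
Reynolds number Re = ρVD/μ = 948 · 4.824 · 0.0605 / 0.0211 = 1.311e+04.
Re > 4000 → turbulent. Relative roughness ε/D = 7.4e-05/0.0605 = 0.00122. Haaland: 1/√f = -1.8 log₁₀[(0.00122/3.7)^1.11 + 6.9/1.311e+04] = -1.8 log₁₀[0.000137 + 0.000526] = 5.721, so f = 0.03055.
Darcy-Weisbach: ΔP = f(L/D)(ρV²/2) = 0.03055·(260/0.0605)·(948·4.824²/2) = 0.03055·4298·1.103e+04 = 1.448e+06 Pa.
ΔP = 1.448e+06 Pa = 1450 kPa.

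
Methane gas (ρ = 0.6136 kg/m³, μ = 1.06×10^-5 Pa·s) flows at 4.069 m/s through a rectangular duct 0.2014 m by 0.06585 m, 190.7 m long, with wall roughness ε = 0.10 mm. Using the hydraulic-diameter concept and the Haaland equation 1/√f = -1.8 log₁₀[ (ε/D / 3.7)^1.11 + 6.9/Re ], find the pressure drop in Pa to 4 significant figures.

ΔP ≈ 261.8 Pa

Hydraulic diameter D_h = 4A/P = 4·(0.2014·0.06585)/(2·(0.2014+0.06585)) = 0.05305/0.5345 = 0.09925 m.
Re = ρVD_h/μ = 0.6136·4.069·0.09925/1.06e-05 = 2.338e+04.
ε/D_h = 0.0001/0.09925 = 0.00101; Haaland gives 1/√f = -1.8 log₁₀[0.00011+0.000295] = 6.106, so f = 0.02683.
ΔP = f(L/D_h)(ρV²/2) = 0.02683·190.7/0.09925·5.08 = 261.8 Pa.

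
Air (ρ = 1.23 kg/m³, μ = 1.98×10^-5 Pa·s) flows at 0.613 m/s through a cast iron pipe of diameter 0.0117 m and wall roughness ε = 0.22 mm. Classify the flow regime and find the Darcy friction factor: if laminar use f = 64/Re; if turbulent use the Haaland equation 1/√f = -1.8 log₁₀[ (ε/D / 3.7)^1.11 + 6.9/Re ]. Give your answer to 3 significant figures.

f ≈ 0.144

Re = ρVD/μ = 1.23·0.613·0.0117/1.98e-05 = 445.5.
Re < 2300 → laminar, so f = 64/Re = 0.1436 (roughness is irrelevant in laminar flow).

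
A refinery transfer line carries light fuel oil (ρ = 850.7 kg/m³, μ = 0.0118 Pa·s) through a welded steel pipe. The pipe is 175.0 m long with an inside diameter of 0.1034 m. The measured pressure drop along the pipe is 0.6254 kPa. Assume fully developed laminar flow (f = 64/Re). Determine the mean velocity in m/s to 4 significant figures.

V ≈ 0.1012 m/s

For laminar flow, f = 64/Re with Re = ρVD/μ, so Darcy-Weisbach reduces to ΔP = 32μLV/D². Solving for V: V = ΔP·D²/(32μL) = 625.4·(0.1034)²/(32·0.0118·175) = 0.1012 m/s.
Check: Re = ρVD/μ = 850.7·0.1012·0.1034/0.0118 = 754.3 < 2300, so the laminar assumption holds.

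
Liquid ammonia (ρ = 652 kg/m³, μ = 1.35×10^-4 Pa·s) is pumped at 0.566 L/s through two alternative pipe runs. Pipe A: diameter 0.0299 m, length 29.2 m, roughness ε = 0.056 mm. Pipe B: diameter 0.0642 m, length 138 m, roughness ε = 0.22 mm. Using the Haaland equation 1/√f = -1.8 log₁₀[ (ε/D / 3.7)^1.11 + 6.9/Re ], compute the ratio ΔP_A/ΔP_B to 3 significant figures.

Pipe A: V = Q/A = 0.000566/0.0007022 = 0.8061 m/s; Re = 1.164e+05; ε/D = 0.00187; Haaland → f = 0.02443; ΔP_A = f(L/D)(ρV²/2) = 5054 Pa.
Pipe B: V = Q/A = 0.000566/0.003237 = 0.1748 m/s; Re = 5.421e+04; ε/D = 0.00343; Haaland → f = 0.02914; ΔP_B = f(L/D)(ρV²/2) = 624.3 Pa.
ΔP_A/ΔP_B = 5054/624.3 = 8.09.

ΔP_A/ΔP_B ≈ 8.09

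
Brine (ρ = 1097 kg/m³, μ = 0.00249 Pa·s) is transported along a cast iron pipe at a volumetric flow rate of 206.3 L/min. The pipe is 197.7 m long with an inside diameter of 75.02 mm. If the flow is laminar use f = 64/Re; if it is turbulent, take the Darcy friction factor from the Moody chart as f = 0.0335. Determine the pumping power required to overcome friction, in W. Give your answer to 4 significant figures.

Q = 206.3 L/min = 206.3/60000 = 0.003438 m³/s.
Cross-sectional area A = πD²/4 = π(0.07502)²/4 = 0.00442 m²; mean velocity V = Q/A = 0.003438/0.00442 = 0.7779 m/s.
Reynolds number Re = ρVD/μ = 1097 · 0.7779 · 0.07502 / 0.00249 = 2.571e+04.
Re > 4000 → turbulent; use the Moody-chart value f = 0.0335.
Darcy-Weisbach: ΔP = f(L/D)(ρV²/2) = 0.0335·(197.7/0.07502)·(1097·0.7779²/2) = 0.0335·2635·331.9 = 2.93e+04 Pa.
Pumping power P = QΔP = 0.003438·2.93e+04 = 100.74 W = 100.7 W.

P ≈ 100.7 W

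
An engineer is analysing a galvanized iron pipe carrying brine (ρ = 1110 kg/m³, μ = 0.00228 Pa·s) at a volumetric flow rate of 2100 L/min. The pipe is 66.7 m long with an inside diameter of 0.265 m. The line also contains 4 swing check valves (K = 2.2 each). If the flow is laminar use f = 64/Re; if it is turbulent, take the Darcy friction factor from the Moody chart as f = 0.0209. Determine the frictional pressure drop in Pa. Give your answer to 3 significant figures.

ΔP ≈ 3140 Pa

Q = 2100 L/min = 2100/60000 = 0.035 m³/s.
Cross-sectional area A = πD²/4 = π(0.265)²/4 = 0.05515 m²; mean velocity V = Q/A = 0.035/0.05515 = 0.6346 m/s.
Reynolds number Re = ρVD/μ = 1110 · 0.6346 · 0.265 / 0.00228 = 8.187e+04.
Re > 4000 → turbulent; use the Moody-chart value f = 0.0209.
Total minor-loss coefficient ΣK = 4·2.2 = 8.8.
ΔP = [f·L/D + ΣK]·(ρV²/2) = [0.0209·66.7/0.265 + 8.8]·(1110·0.6346²/2) = [5.26 + 8.8]·223.5 = 3142 Pa.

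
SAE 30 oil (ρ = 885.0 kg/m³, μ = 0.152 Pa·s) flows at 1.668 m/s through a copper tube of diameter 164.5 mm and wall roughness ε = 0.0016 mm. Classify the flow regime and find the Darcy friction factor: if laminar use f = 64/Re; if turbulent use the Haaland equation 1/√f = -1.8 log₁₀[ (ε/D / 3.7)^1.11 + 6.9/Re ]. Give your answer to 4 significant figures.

f ≈ 0.04006

Re = ρVD/μ = 885·1.668·0.1645/0.152 = 1598.
Re < 2300 → laminar, so f = 64/Re = 0.04006 (roughness is irrelevant in laminar flow).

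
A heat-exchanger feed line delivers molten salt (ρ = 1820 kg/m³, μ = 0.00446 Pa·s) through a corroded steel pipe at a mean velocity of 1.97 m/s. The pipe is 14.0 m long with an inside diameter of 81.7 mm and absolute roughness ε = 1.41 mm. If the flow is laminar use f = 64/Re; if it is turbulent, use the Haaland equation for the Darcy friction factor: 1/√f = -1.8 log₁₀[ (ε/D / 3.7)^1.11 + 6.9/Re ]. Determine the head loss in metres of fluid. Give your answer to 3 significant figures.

Reynolds number Re = ρVD/μ = 1820 · 1.97 · 0.0817 / 0.00446 = 6.568e+04.
Re > 4000 → turbulent. Relative roughness ε/D = 0.00141/0.0817 = 0.0173. Haaland: 1/√f = -1.8 log₁₀[(0.0173/3.7)^1.11 + 6.9/6.568e+04] = -1.8 log₁₀[0.00258 + 0.000105] = 4.627, so f = 0.04672.
Darcy-Weisbach: ΔP = f(L/D)(ρV²/2) = 0.04672·(14/0.0817)·(1820·1.97²/2) = 0.04672·171.4·3532 = 2.827e+04 Pa.
Head loss h_f = ΔP/(ρg) = 2.827e+04/(1820·9.81) = 1.58 m.

h_f ≈ 1.58 m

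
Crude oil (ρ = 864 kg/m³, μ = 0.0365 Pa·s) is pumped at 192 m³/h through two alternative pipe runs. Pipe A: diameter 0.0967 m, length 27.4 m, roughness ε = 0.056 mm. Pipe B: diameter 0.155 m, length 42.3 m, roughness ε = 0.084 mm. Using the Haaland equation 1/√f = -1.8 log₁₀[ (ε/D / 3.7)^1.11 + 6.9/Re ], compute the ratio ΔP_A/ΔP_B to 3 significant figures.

ΔP_A/ΔP_B ≈ 6.13

Pipe A: V = Q/A = 0.05333/0.007344 = 7.262 m/s; Re = 1.662e+04; ε/D = 0.000579; Haaland → f = 0.02794; ΔP_A = f(L/D)(ρV²/2) = 1.804e+05 Pa.
Pipe B: V = Q/A = 0.05333/0.01887 = 2.826 m/s; Re = 1.037e+04; ε/D = 0.000542; Haaland → f = 0.03126; ΔP_B = f(L/D)(ρV²/2) = 2.944e+04 Pa.
ΔP_A/ΔP_B = 1.804e+05/2.944e+04 = 6.13.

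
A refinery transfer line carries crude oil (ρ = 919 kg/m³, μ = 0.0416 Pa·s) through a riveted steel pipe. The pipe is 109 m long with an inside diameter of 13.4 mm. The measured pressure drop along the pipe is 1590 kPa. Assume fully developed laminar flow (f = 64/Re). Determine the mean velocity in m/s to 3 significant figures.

For laminar flow, f = 64/Re with Re = ρVD/μ, so Darcy-Weisbach reduces to ΔP = 32μLV/D². Solving for V: V = ΔP·D²/(32μL) = 1.59e+06·(0.0134)²/(32·0.0416·109) = 1.968 m/s.
Check: Re = ρVD/μ = 919·1.968·0.0134/0.0416 = 582.5 < 2300, so the laminar assumption holds.

V ≈ 1.97 m/s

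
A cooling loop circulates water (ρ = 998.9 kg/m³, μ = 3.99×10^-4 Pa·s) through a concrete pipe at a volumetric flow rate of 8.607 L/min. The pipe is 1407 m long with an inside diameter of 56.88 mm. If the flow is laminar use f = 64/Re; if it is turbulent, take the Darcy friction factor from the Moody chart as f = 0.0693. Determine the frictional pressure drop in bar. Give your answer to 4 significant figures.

ΔP ≈ 0.02729 bar

Q = 8.607 L/min = 8.607/60000 = 0.0001434 m³/s.
Cross-sectional area A = πD²/4 = π(0.05688)²/4 = 0.002541 m²; mean velocity V = Q/A = 0.0001434/0.002541 = 0.05645 m/s.
Reynolds number Re = ρVD/μ = 998.9 · 0.05645 · 0.05688 / 0.000399 = 8039.
Re > 4000 → turbulent; use the Moody-chart value f = 0.0693.
Darcy-Weisbach: ΔP = f(L/D)(ρV²/2) = 0.0693·(1407/0.05688)·(998.9·0.05645²/2) = 0.0693·2.474e+04·1.592 = 2729 Pa.
ΔP = 2729 Pa = 0.02729 bar.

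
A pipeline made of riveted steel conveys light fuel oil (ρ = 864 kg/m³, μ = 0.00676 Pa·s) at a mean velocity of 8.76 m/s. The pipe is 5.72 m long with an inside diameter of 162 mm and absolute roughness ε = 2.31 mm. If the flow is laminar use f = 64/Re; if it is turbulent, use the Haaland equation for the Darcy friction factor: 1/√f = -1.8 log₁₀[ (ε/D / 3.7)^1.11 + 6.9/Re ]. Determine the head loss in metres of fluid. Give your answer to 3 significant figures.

h_f ≈ 5.97 m

Reynolds number Re = ρVD/μ = 864 · 8.76 · 0.162 / 0.00676 = 1.814e+05.
Re > 4000 → turbulent. Relative roughness ε/D = 0.00231/0.162 = 0.0143. Haaland: 1/√f = -1.8 log₁₀[(0.0143/3.7)^1.11 + 6.9/1.814e+05] = -1.8 log₁₀[0.00209 + 3.8e-05] = 4.809, so f = 0.04324.
Darcy-Weisbach: ΔP = f(L/D)(ρV²/2) = 0.04324·(5.72/0.162)·(864·8.76²/2) = 0.04324·35.31·3.315e+04 = 5.061e+04 Pa.
Head loss h_f = ΔP/(ρg) = 5.061e+04/(864·9.81) = 5.97 m.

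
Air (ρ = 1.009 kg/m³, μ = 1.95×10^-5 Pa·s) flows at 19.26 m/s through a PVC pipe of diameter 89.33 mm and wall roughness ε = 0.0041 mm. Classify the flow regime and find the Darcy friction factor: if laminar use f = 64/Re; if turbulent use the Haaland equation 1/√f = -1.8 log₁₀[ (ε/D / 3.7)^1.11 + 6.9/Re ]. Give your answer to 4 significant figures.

Re = ρVD/μ = 1.009·19.26·0.08933/1.95e-05 = 8.902e+04.
Re > 4000 → turbulent. ε/D = 4.1e-06/0.08933 = 4.59e-05; Haaland: 1/√f = -1.8 log₁₀[3.58e-06 + 7.75e-05] = 7.364, so f = 0.01844.

f ≈ 0.01844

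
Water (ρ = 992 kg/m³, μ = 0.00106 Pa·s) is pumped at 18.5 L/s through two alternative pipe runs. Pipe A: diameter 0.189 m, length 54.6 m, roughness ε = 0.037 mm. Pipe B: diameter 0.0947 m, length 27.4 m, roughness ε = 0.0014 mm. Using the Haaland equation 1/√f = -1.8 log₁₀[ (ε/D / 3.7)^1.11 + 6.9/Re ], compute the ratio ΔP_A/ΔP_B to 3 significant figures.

ΔP_A/ΔP_B ≈ 0.0758

Pipe A: V = Q/A = 0.0185/0.02806 = 0.6594 m/s; Re = 1.166e+05; ε/D = 0.000196; Haaland → f = 0.01824; ΔP_A = f(L/D)(ρV²/2) = 1137 Pa.
Pipe B: V = Q/A = 0.0185/0.007044 = 2.627 m/s; Re = 2.328e+05; ε/D = 1.48e-05; Haaland → f = 0.01515; ΔP_B = f(L/D)(ρV²/2) = 1.5e+04 Pa.
ΔP_A/ΔP_B = 1137/1.5e+04 = 0.0758.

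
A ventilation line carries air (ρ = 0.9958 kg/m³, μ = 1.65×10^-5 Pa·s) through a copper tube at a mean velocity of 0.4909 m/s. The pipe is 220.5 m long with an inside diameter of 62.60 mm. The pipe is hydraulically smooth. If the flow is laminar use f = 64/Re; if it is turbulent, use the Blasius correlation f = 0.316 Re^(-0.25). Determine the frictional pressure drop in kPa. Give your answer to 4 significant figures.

ΔP ≈ 0.01458 kPa

Reynolds number Re = ρVD/μ = 0.9958 · 0.4909 · 0.0626 / 1.65e-05 = 1855.
Re < 2300 → laminar flow, so f = 64/Re = 64/1855 = 0.03451 (the turbulent correlation is not needed).
Darcy-Weisbach: ΔP = f(L/D)(ρV²/2) = 0.03451·(220.5/0.0626)·(0.9958·0.4909²/2) = 0.03451·3522·0.12 = 14.58 Pa.
ΔP = 14.58 Pa = 0.01458 kPa.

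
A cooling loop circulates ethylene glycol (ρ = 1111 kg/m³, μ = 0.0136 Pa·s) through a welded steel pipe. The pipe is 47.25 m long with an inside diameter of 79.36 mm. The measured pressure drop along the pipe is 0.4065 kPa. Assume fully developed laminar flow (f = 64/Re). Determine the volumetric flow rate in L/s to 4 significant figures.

For laminar flow, f = 64/Re with Re = ρVD/μ, so Darcy-Weisbach reduces to ΔP = 32μLV/D². Solving for V: V = ΔP·D²/(32μL) = 406.5·(0.07936)²/(32·0.0136·47.25) = 0.1245 m/s.
Check: Re = ρVD/μ = 1111·0.1245·0.07936/0.0136 = 807.1 < 2300, so the laminar assumption holds.
Q = V·A = 0.1245·(π/4·0.07936²) = 0.0006158 m³/s = 0.6158 L/s.

Q ≈ 0.6158 L/s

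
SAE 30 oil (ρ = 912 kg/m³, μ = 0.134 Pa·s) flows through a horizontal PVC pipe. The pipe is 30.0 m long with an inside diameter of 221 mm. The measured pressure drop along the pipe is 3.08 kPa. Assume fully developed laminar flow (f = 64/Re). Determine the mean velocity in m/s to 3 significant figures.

For laminar flow, f = 64/Re with Re = ρVD/μ, so Darcy-Weisbach reduces to ΔP = 32μLV/D². Solving for V: V = ΔP·D²/(32μL) = 3080·(0.221)²/(32·0.134·30) = 1.169 m/s.
Check: Re = ρVD/μ = 912·1.169·0.221/0.134 = 1759 < 2300, so the laminar assumption holds.

V ≈ 1.17 m/s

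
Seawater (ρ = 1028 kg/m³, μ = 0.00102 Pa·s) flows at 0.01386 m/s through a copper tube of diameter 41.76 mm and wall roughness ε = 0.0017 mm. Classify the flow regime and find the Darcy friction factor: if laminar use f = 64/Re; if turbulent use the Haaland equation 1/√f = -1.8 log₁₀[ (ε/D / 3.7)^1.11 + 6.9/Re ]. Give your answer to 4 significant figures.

f ≈ 0.1097

Re = ρVD/μ = 1028·0.01386·0.04176/0.00102 = 583.3.
Re < 2300 → laminar, so f = 64/Re = 0.1097 (roughness is irrelevant in laminar flow).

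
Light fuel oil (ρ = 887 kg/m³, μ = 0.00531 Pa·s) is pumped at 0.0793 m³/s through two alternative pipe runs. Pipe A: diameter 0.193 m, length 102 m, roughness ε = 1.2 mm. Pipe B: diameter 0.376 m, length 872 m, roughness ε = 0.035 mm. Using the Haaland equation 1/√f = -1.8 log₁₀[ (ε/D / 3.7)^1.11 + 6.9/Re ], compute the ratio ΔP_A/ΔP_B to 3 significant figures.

Pipe A: V = Q/A = 0.0793/0.02926 = 2.711 m/s; Re = 8.739e+04; ε/D = 0.00622; Haaland → f = 0.03339; ΔP_A = f(L/D)(ρV²/2) = 5.75e+04 Pa.
Pipe B: V = Q/A = 0.0793/0.111 = 0.7142 m/s; Re = 4.486e+04; ε/D = 9.31e-05; Haaland → f = 0.02147; ΔP_B = f(L/D)(ρV²/2) = 1.126e+04 Pa.
ΔP_A/ΔP_B = 5.75e+04/1.126e+04 = 5.10.

ΔP_A/ΔP_B ≈ 5.10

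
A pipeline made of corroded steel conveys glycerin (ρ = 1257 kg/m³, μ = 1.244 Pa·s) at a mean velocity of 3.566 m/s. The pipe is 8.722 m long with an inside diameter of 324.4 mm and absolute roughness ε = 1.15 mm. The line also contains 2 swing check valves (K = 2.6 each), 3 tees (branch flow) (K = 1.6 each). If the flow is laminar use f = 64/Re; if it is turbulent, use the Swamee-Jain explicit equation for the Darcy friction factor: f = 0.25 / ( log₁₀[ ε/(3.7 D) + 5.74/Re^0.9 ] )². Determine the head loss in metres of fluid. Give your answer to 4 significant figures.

Reynolds number Re = ρVD/μ = 1257 · 3.566 · 0.3244 / 1.24 = 1169.
Re < 2300 → laminar flow, so f = 64/Re = 64/1169 = 0.05475 (the turbulent correlation is not needed).
Total minor-loss coefficient ΣK = 2·2.6 + 3·1.6 = 10.
ΔP = [f·L/D + ΣK]·(ρV²/2) = [0.05475·8.722/0.3244 + 10]·(1257·3.566²/2) = [1.472 + 10]·7992 = 9.169e+04 Pa.
Head loss h_f = ΔP/(ρg) = 9.169e+04/(1257·9.81) = 7.435 m.

h_f ≈ 7.435 m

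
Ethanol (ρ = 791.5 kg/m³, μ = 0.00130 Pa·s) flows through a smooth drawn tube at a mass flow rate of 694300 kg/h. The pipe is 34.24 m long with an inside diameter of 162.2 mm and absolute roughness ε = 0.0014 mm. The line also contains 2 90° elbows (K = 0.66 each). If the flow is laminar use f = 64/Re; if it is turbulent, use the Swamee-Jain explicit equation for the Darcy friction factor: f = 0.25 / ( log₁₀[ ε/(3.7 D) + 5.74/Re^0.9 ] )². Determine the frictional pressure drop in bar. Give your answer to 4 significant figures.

ΔP ≈ 2.068 bar

ṁ = 694300 kg/h = 694300/3600 = 192.9 kg/s.
A = πD²/4 = π(0.1622)²/4 = 0.02066 m²; mean velocity V = ṁ/(ρA) = 192.9/(791.5 · 0.02066) = 11.79 m/s.
Reynolds number Re = ρVD/μ = 791.5 · 11.79 · 0.1622 / 0.0013 = 1.165e+06.
Re > 4000 → turbulent. Relative roughness ε/D = 1.4e-06/0.1622 = 8.63e-06. Swamee-Jain: f = 0.25/(log₁₀[8.63e-06/3.7 + 5.74/1.165e+06^0.9])² = 0.25/(log₁₀[2.33e-06 + 1.99e-05])² = 0.25/(-4.653)² = 0.01155.
Total minor-loss coefficient ΣK = 2·0.66 = 1.32.
ΔP = [f·L/D + ΣK]·(ρV²/2) = [0.01155·34.24/0.1622 + 1.32]·(791.5·11.79²/2) = [2.438 + 1.32]·5.503e+04 = 2.068e+05 Pa.
ΔP = 2.068e+05 Pa = 2.068 bar.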